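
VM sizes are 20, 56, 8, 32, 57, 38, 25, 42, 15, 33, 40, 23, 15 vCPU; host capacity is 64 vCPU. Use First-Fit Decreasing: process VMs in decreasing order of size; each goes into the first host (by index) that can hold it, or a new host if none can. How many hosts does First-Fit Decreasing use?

7 hosts

Sorted descending: 57, 56, 42, 40, 38, 33, 32, 25, 23, 20, 15, 15, 8.
Put 57 vCPU in host 1; 7 vCPU remain.
Put 56 vCPU in host 2; 8 vCPU remain.
Put 42 vCPU in host 3; 22 vCPU remain.
Put 40 vCPU in host 4; 24 vCPU remain.
Put 38 vCPU in host 5; 26 vCPU remain.
Put 33 vCPU in host 6; 31 vCPU remain.
Put 32 vCPU in host 7; 32 vCPU remain.
Put 25 vCPU in host 5; 1 vCPU remain.
Put 23 vCPU in host 4; 1 vCPU remain.
Put 20 vCPU in host 3; 2 vCPU remain.
Put 15 vCPU in host 6; 16 vCPU remain.
Put 15 vCPU in host 6; 1 vCPU remain.
Put 8 vCPU in host 2; 0 vCPU remain.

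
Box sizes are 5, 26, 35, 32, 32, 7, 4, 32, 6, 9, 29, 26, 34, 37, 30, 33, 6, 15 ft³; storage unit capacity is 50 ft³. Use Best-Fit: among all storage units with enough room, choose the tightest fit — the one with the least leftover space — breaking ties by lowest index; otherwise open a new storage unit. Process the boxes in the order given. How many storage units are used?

5 ft³ → storage unit 1 (remaining 45 ft³)
26 ft³ → storage unit 1 (remaining 19 ft³)
35 ft³ → storage unit 2 (remaining 15 ft³)
32 ft³ → storage unit 3 (remaining 18 ft³)
32 ft³ → storage unit 4 (remaining 18 ft³)
7 ft³ → storage unit 2 (remaining 8 ft³)
4 ft³ → storage unit 2 (remaining 4 ft³)
32 ft³ → storage unit 5 (remaining 18 ft³)
6 ft³ → storage unit 3 (remaining 12 ft³)
9 ft³ → storage unit 3 (remaining 3 ft³)
29 ft³ → storage unit 6 (remaining 21 ft³)
26 ft³ → storage unit 7 (remaining 24 ft³)
34 ft³ → storage unit 8 (remaining 16 ft³)
37 ft³ → storage unit 9 (remaining 13 ft³)
30 ft³ → storage unit 10 (remaining 20 ft³)
33 ft³ → storage unit 11 (remaining 17 ft³)
6 ft³ → storage unit 9 (remaining 7 ft³)
15 ft³ → storage unit 8 (remaining 1 ft³)
Final storage units: [5,26] [35,7,4] [32,6,9] [32] [32] [29] [26] [34,15] [37,6] [30] [33].

11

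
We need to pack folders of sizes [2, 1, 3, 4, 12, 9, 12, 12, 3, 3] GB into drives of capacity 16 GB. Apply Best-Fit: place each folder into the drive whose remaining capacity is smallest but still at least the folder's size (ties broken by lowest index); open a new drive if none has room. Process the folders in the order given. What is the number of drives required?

5

2 GB → drive 1 (remaining 14 GB)
1 GB → drive 1 (remaining 13 GB)
3 GB → drive 1 (remaining 10 GB)
4 GB → drive 1 (remaining 6 GB)
12 GB → drive 2 (remaining 4 GB)
9 GB → drive 3 (remaining 7 GB)
12 GB → drive 4 (remaining 4 GB)
12 GB → drive 5 (remaining 4 GB)
3 GB → drive 2 (remaining 1 GB)
3 GB → drive 4 (remaining 1 GB)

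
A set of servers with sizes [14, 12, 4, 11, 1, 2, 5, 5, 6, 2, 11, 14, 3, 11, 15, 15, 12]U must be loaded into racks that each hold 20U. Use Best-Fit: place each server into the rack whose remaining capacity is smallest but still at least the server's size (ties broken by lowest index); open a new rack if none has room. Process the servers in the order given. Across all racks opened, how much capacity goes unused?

37

rack 1: place 14U, 6U left
rack 2: place 12U, 8U left
rack 1: place 4U, 2U left
rack 3: place 11U, 9U left
rack 1: place 1U, 1U left
rack 2: place 2U, 6U left
rack 2: place 5U, 1U left
rack 3: place 5U, 4U left
rack 4: place 6U, 14U left
rack 3: place 2U, 2U left
rack 4: place 11U, 3U left
rack 5: place 14U, 6U left
rack 4: place 3U, 0U left
rack 6: place 11U, 9U left
rack 7: place 15U, 5U left
rack 8: place 15U, 5U left
rack 9: place 12U, 8U left
9 racks × 20U = 180U; used 143U; unused 37U.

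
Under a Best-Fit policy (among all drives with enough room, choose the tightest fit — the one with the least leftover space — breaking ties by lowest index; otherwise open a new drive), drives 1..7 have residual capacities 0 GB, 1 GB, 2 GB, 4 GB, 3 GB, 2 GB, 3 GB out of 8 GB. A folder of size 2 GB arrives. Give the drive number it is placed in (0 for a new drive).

3

Drives with room: drive 3 (2 GB), drive 4 (4 GB), drive 5 (3 GB), drive 6 (2 GB), drive 7 (3 GB).
Tightest fit is drive 3 with 2 GB free.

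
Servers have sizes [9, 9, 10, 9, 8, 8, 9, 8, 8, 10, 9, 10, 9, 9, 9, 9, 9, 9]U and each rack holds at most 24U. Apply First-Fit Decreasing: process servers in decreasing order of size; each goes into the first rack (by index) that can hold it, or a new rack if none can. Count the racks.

Sorted descending: 10, 10, 10, 9, 9, 9, 9, 9, 9, 9, 9, 9, 9, 9, 8, 8, 8, 8.
Put 10U in rack 1; 14U remain.
Put 10U in rack 1; 4U remain.
Put 10U in rack 2; 14U remain.
Put 9U in rack 2; 5U remain.
Put 9U in rack 3; 15U remain.
Put 9U in rack 3; 6U remain.
Put 9U in rack 4; 15U remain.
Put 9U in rack 4; 6U remain.
Put 9U in rack 5; 15U remain.
Put 9U in rack 5; 6U remain.
Put 9U in rack 6; 15U remain.
Put 9U in rack 6; 6U remain.
Put 9U in rack 7; 15U remain.
Put 9U in rack 7; 6U remain.
Put 8U in rack 8; 16U remain.
Put 8U in rack 8; 8U remain.
Put 8U in rack 8; 0U remain.
Put 8U in rack 9; 16U remain.

9 racks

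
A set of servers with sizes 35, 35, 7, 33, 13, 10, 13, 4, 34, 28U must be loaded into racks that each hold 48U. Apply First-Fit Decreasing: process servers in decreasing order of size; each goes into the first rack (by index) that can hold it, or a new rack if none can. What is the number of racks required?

Sorted descending: 35, 35, 34, 33, 28, 13, 13, 10, 7, 4.
rack 1: place 35U, 13U left
rack 2: place 35U, 13U left
rack 3: place 34U, 14U left
rack 4: place 33U, 15U left
rack 5: place 28U, 20U left
rack 1: place 13U, 0U left
rack 2: place 13U, 0U left
rack 3: place 10U, 4U left
rack 4: place 7U, 8U left
rack 3: place 4U, 0U left
Final racks: [35,13] [35,13] [34,10,4] [33,7] [28].

5 racks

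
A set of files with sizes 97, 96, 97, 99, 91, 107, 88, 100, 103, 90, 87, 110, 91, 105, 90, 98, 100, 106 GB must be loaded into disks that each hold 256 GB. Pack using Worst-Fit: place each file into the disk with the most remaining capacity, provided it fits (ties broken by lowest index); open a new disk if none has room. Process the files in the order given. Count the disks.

disk 1: place 97 GB, 159 GB left
disk 1: place 96 GB, 63 GB left
disk 2: place 97 GB, 159 GB left
disk 2: place 99 GB, 60 GB left
disk 3: place 91 GB, 165 GB left
disk 3: place 107 GB, 58 GB left
disk 4: place 88 GB, 168 GB left
disk 4: place 100 GB, 68 GB left
disk 5: place 103 GB, 153 GB left
disk 5: place 90 GB, 63 GB left
disk 6: place 87 GB, 169 GB left
disk 6: place 110 GB, 59 GB left
disk 7: place 91 GB, 165 GB left
disk 7: place 105 GB, 60 GB left
disk 8: place 90 GB, 166 GB left
disk 8: place 98 GB, 68 GB left
disk 9: place 100 GB, 156 GB left
disk 9: place 106 GB, 50 GB left

9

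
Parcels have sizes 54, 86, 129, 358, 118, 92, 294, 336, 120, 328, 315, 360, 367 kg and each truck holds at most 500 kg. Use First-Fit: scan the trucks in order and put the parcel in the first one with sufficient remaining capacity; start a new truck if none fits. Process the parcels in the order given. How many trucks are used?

truck 1: place 54 kg, 446 kg left
truck 1: place 86 kg, 360 kg left
truck 1: place 129 kg, 231 kg left
truck 2: place 358 kg, 142 kg left
truck 1: place 118 kg, 113 kg left
truck 1: place 92 kg, 21 kg left
truck 3: place 294 kg, 206 kg left
truck 4: place 336 kg, 164 kg left
truck 2: place 120 kg, 22 kg left
truck 5: place 328 kg, 172 kg left
truck 6: place 315 kg, 185 kg left
truck 7: place 360 kg, 140 kg left
truck 8: place 367 kg, 133 kg left
Final trucks: [54,86,129,118,92] [358,120] [294] [336] [328] [315] [360] [367].

8 trucks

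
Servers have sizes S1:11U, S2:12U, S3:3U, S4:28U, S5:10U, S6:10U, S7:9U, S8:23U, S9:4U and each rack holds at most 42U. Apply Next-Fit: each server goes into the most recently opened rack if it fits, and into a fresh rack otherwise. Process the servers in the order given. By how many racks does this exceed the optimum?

Next-Fit: [11,12,3] [28,10] [10,9,23] [4] → 4 racks.
Total size 110U; any packing needs at least ⌈110/42⌉ = 3 racks.
An optimal packing achieves that bound: [28,12] [23,11,4,3] [10,10,9] → 3 racks.
Excess: 4 − 3 = 1.

1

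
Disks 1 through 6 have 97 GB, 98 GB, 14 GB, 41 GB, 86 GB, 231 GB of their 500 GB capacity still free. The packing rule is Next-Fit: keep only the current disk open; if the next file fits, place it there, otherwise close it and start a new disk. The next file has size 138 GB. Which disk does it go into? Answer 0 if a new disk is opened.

6

Next-Fit only looks at disk 6, which has 231 GB free.
138 GB fits there.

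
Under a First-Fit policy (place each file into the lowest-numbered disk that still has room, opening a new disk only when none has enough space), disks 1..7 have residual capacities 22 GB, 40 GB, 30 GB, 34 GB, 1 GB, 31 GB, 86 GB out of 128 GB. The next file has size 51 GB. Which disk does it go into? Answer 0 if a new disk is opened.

Disks with room: disk 7 (86 GB).
The first with room is disk 7.

7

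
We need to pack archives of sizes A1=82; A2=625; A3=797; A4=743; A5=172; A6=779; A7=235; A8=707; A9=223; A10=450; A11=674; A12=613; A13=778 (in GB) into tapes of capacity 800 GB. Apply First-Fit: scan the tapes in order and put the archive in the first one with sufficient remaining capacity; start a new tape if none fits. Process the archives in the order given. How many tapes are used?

Put A1 (82 GB) in tape 1; 718 GB remain.
Put A2 (625 GB) in tape 1; 93 GB remain.
Put A3 (797 GB) in tape 2; 3 GB remain.
Put A4 (743 GB) in tape 3; 57 GB remain.
Put A5 (172 GB) in tape 4; 628 GB remain.
Put A6 (779 GB) in tape 5; 21 GB remain.
Put A7 (235 GB) in tape 4; 393 GB remain.
Put A8 (707 GB) in tape 6; 93 GB remain.
Put A9 (223 GB) in tape 4; 170 GB remain.
Put A10 (450 GB) in tape 7; 350 GB remain.
Put A11 (674 GB) in tape 8; 126 GB remain.
Put A12 (613 GB) in tape 9; 187 GB remain.
Put A13 (778 GB) in tape 10; 22 GB remain.

10 tapes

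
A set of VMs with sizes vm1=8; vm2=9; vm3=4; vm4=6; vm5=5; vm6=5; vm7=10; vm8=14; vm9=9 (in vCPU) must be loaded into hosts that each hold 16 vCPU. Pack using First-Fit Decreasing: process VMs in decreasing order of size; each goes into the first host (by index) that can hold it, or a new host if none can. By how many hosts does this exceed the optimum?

0

First-Fit Decreasing: [14] [10,6] [9,5] [9,5] [8,4] → 5 hosts.
Total size 70 vCPU; any packing needs at least ⌈70/16⌉ = 5 hosts.
So 5 is already optimal.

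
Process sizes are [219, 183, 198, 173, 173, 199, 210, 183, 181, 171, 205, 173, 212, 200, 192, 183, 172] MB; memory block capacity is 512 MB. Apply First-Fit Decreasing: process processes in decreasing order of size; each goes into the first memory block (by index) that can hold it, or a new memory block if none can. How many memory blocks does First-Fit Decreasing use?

Sorted descending: 219, 212, 210, 205, 200, 199, 198, 192, 183, 183, 183, 181, 173, 173, 173, 172, 171.
memory block 1: place 219 MB, 293 MB left
memory block 1: place 212 MB, 81 MB left
memory block 2: place 210 MB, 302 MB left
memory block 2: place 205 MB, 97 MB left
memory block 3: place 200 MB, 312 MB left
memory block 3: place 199 MB, 113 MB left
memory block 4: place 198 MB, 314 MB left
memory block 4: place 192 MB, 122 MB left
memory block 5: place 183 MB, 329 MB left
memory block 5: place 183 MB, 146 MB left
memory block 6: place 183 MB, 329 MB left
memory block 6: place 181 MB, 148 MB left
memory block 7: place 173 MB, 339 MB left
memory block 7: place 173 MB, 166 MB left
memory block 8: place 173 MB, 339 MB left
memory block 8: place 172 MB, 167 MB left
memory block 9: place 171 MB, 341 MB left
Final memory blocks: [219,212] [210,205] [200,199] [198,192] [183,183] [183,181] [173,173] [173,172] [171].

9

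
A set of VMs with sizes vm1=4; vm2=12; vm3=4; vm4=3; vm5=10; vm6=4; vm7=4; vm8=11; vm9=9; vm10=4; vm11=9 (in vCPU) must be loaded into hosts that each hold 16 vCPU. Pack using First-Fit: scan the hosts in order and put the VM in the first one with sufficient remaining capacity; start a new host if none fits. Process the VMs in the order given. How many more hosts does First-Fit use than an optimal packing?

First-Fit: [4,12] [4,3,4,4] [10,4] [11] [9] [9] → 6 hosts.
Total size 74 vCPU; any packing needs at least ⌈74/16⌉ = 5 hosts.
An optimal packing achieves that bound: [12,4] [11,4] [10,4] [9,4,3] [9,4] → 5 hosts.
Excess: 6 − 5 = 1.

1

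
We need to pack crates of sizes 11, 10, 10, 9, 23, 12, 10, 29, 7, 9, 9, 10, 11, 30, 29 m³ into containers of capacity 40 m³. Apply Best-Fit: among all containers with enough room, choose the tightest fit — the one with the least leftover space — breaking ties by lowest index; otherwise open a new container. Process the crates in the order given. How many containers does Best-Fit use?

11 m³ → container 1 (remaining 29 m³)
10 m³ → container 1 (remaining 19 m³)
10 m³ → container 1 (remaining 9 m³)
9 m³ → container 1 (remaining 0 m³)
23 m³ → container 2 (remaining 17 m³)
12 m³ → container 2 (remaining 5 m³)
10 m³ → container 3 (remaining 30 m³)
29 m³ → container 3 (remaining 1 m³)
7 m³ → container 4 (remaining 33 m³)
9 m³ → container 4 (remaining 24 m³)
9 m³ → container 4 (remaining 15 m³)
10 m³ → container 4 (remaining 5 m³)
11 m³ → container 5 (remaining 29 m³)
30 m³ → container 6 (remaining 10 m³)
29 m³ → container 5 (remaining 0 m³)
Final containers: [11,10,10,9] [23,12] [10,29] [7,9,9,10] [11,29] [30].

6 containers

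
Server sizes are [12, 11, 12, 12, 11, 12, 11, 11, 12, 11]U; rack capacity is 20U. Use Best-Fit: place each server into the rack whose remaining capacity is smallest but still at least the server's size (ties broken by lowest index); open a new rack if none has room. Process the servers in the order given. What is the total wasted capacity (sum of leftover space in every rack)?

85

12U → rack 1 (remaining 8U)
11U → rack 2 (remaining 9U)
12U → rack 3 (remaining 8U)
12U → rack 4 (remaining 8U)
11U → rack 5 (remaining 9U)
12U → rack 6 (remaining 8U)
11U → rack 7 (remaining 9U)
11U → rack 8 (remaining 9U)
12U → rack 9 (remaining 8U)
11U → rack 10 (remaining 9U)
10 racks × 20U = 200U; used 115U; unused 85U.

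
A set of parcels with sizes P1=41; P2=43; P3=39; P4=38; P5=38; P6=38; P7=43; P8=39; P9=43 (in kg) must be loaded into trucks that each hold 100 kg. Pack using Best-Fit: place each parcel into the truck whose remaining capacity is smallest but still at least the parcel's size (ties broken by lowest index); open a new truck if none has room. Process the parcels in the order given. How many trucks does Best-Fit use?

5 trucks

Put P1 (41 kg) in truck 1; 59 kg remain.
Put P2 (43 kg) in truck 1; 16 kg remain.
Put P3 (39 kg) in truck 2; 61 kg remain.
Put P4 (38 kg) in truck 2; 23 kg remain.
Put P5 (38 kg) in truck 3; 62 kg remain.
Put P6 (38 kg) in truck 3; 24 kg remain.
Put P7 (43 kg) in truck 4; 57 kg remain.
Put P8 (39 kg) in truck 4; 18 kg remain.
Put P9 (43 kg) in truck 5; 57 kg remain.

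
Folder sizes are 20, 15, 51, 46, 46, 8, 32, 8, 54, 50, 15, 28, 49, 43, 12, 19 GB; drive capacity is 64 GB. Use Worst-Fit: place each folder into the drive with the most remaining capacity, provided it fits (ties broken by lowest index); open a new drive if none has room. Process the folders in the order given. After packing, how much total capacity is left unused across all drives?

144

drive 1: place 20 GB, 44 GB left
drive 1: place 15 GB, 29 GB left
drive 2: place 51 GB, 13 GB left
drive 3: place 46 GB, 18 GB left
drive 4: place 46 GB, 18 GB left
drive 1: place 8 GB, 21 GB left
drive 5: place 32 GB, 32 GB left
drive 5: place 8 GB, 24 GB left
drive 6: place 54 GB, 10 GB left
drive 7: place 50 GB, 14 GB left
drive 5: place 15 GB, 9 GB left
drive 8: place 28 GB, 36 GB left
drive 9: place 49 GB, 15 GB left
drive 10: place 43 GB, 21 GB left
drive 8: place 12 GB, 24 GB left
drive 8: place 19 GB, 5 GB left
10 drives × 64 GB = 640 GB; used 496 GB; unused 144 GB.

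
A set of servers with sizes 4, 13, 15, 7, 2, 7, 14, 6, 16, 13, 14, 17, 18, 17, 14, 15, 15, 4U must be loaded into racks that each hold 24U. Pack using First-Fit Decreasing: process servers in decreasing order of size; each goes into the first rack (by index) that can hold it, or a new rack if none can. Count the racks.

Sorted descending: 18, 17, 17, 16, 15, 15, 15, 14, 14, 14, 13, 13, 7, 7, 6, 4, 4, 2.
Put 18U in rack 1; 6U remain.
Put 17U in rack 2; 7U remain.
Put 17U in rack 3; 7U remain.
Put 16U in rack 4; 8U remain.
Put 15U in rack 5; 9U remain.
Put 15U in rack 6; 9U remain.
Put 15U in rack 7; 9U remain.
Put 14U in rack 8; 10U remain.
Put 14U in rack 9; 10U remain.
Put 14U in rack 10; 10U remain.
Put 13U in rack 11; 11U remain.
Put 13U in rack 12; 11U remain.
Put 7U in rack 2; 0U remain.
Put 7U in rack 3; 0U remain.
Put 6U in rack 1; 0U remain.
Put 4U in rack 4; 4U remain.
Put 4U in rack 4; 0U remain.
Put 2U in rack 5; 7U remain.
Final racks: [18,6] [17,7] [17,7] [16,4,4] [15,2] [15] [15] [14] [14] [14] [13] [13].

12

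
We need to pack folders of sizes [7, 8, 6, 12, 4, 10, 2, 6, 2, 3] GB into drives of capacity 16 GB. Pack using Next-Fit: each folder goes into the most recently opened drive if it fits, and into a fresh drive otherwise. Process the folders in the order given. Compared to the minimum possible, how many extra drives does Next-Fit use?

1

Next-Fit: [7,8] [6] [12,4] [10,2] [6,2,3] → 5 drives.
Total size 60 GB; any packing needs at least ⌈60/16⌉ = 4 drives.
An optimal packing achieves that bound: [12,4] [10,6] [8,7] [6,3,2,2] → 4 drives.
Excess: 5 − 4 = 1.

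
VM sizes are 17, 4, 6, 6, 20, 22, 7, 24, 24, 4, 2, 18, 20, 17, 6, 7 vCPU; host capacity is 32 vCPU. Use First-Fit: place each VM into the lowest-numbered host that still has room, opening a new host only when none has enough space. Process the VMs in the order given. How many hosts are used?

8

host 1: place 17 vCPU, 15 vCPU left
host 1: place 4 vCPU, 11 vCPU left
host 1: place 6 vCPU, 5 vCPU left
host 2: place 6 vCPU, 26 vCPU left
host 2: place 20 vCPU, 6 vCPU left
host 3: place 22 vCPU, 10 vCPU left
host 3: place 7 vCPU, 3 vCPU left
host 4: place 24 vCPU, 8 vCPU left
host 5: place 24 vCPU, 8 vCPU left
host 1: place 4 vCPU, 1 vCPU left
host 2: place 2 vCPU, 4 vCPU left
host 6: place 18 vCPU, 14 vCPU left
host 7: place 20 vCPU, 12 vCPU left
host 8: place 17 vCPU, 15 vCPU left
host 4: place 6 vCPU, 2 vCPU left
host 5: place 7 vCPU, 1 vCPU left
Final hosts: [17,4,6,4] [6,20,2] [22,7] [24,6] [24,7] [18] [20] [17].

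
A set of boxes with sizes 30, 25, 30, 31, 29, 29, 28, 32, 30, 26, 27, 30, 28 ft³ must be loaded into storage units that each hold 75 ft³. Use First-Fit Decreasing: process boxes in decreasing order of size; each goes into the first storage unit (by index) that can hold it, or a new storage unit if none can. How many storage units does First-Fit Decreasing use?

7

Sorted descending: 32, 31, 30, 30, 30, 30, 29, 29, 28, 28, 27, 26, 25.
Put 32 ft³ in storage unit 1; 43 ft³ remain.
Put 31 ft³ in storage unit 1; 12 ft³ remain.
Put 30 ft³ in storage unit 2; 45 ft³ remain.
Put 30 ft³ in storage unit 2; 15 ft³ remain.
Put 30 ft³ in storage unit 3; 45 ft³ remain.
Put 30 ft³ in storage unit 3; 15 ft³ remain.
Put 29 ft³ in storage unit 4; 46 ft³ remain.
Put 29 ft³ in storage unit 4; 17 ft³ remain.
Put 28 ft³ in storage unit 5; 47 ft³ remain.
Put 28 ft³ in storage unit 5; 19 ft³ remain.
Put 27 ft³ in storage unit 6; 48 ft³ remain.
Put 26 ft³ in storage unit 6; 22 ft³ remain.
Put 25 ft³ in storage unit 7; 50 ft³ remain.
Final storage units: [32,31] [30,30] [30,30] [29,29] [28,28] [27,26] [25].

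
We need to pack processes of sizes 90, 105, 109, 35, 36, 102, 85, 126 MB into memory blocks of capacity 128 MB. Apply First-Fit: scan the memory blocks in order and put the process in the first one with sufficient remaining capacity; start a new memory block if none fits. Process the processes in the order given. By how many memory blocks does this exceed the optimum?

0

First-Fit: [90,35] [105] [109] [36,85] [102] [126] → 6 memory blocks.
Total size 688 MB; any packing needs at least ⌈688/128⌉ = 6 memory blocks.
So 6 is already optimal.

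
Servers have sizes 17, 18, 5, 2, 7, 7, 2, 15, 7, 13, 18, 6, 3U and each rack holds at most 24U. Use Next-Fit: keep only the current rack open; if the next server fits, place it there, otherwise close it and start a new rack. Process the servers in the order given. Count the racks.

17U → rack 1 (remaining 7U)
18U → rack 2 (remaining 6U)
5U → rack 2 (remaining 1U)
2U → rack 3 (remaining 22U)
7U → rack 3 (remaining 15U)
7U → rack 3 (remaining 8U)
2U → rack 3 (remaining 6U)
15U → rack 4 (remaining 9U)
7U → rack 4 (remaining 2U)
13U → rack 5 (remaining 11U)
18U → rack 6 (remaining 6U)
6U → rack 6 (remaining 0U)
3U → rack 7 (remaining 21U)

7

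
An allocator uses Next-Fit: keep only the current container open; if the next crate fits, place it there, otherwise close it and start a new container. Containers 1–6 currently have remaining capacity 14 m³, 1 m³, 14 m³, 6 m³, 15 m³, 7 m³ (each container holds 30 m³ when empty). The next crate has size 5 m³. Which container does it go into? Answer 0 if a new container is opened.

6

Next-Fit only looks at container 6, which has 7 m³ free.
5 m³ fits there.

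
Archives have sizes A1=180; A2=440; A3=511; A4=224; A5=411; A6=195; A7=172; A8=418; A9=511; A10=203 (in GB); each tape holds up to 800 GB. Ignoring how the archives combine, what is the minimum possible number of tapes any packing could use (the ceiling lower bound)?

Total size = 180 + 440 + 511 + 224 + 411 + 195 + 172 + 418 + 511 + 203 = 3265 GB.
⌈3265 / 800⌉ = 5.

5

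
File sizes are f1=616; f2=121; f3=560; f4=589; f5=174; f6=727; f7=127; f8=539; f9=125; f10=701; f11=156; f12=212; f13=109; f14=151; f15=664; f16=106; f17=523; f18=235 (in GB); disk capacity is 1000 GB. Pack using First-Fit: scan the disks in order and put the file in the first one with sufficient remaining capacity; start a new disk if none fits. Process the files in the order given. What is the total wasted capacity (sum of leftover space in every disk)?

1565

disk 1: place f1 (616 GB), 384 GB left
disk 1: place f2 (121 GB), 263 GB left
disk 2: place f3 (560 GB), 440 GB left
disk 3: place f4 (589 GB), 411 GB left
disk 1: place f5 (174 GB), 89 GB left
disk 4: place f6 (727 GB), 273 GB left
disk 2: place f7 (127 GB), 313 GB left
disk 5: place f8 (539 GB), 461 GB left
disk 2: place f9 (125 GB), 188 GB left
disk 6: place f10 (701 GB), 299 GB left
disk 2: place f11 (156 GB), 32 GB left
disk 3: place f12 (212 GB), 199 GB left
disk 3: place f13 (109 GB), 90 GB left
disk 4: place f14 (151 GB), 122 GB left
disk 7: place f15 (664 GB), 336 GB left
disk 4: place f16 (106 GB), 16 GB left
disk 8: place f17 (523 GB), 477 GB left
disk 5: place f18 (235 GB), 226 GB left
8 disks × 1000 GB = 8000 GB; used 6435 GB; unused 1565 GB.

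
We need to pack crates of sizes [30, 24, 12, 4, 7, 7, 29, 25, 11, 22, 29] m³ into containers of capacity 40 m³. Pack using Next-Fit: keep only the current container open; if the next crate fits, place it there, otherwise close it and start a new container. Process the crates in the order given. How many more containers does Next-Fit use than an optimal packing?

1

Next-Fit: [30] [24,12,4] [7,7] [29] [25,11] [22] [29] → 7 containers.
6 crates exceed 20 m³ (half the capacity), and no two of those can share a container, so at least 6 containers are needed.
An optimal packing achieves that bound: [30,7] [29,11] [29,7,4] [25,12] [24] [22] → 6 containers.
Excess: 7 − 6 = 1.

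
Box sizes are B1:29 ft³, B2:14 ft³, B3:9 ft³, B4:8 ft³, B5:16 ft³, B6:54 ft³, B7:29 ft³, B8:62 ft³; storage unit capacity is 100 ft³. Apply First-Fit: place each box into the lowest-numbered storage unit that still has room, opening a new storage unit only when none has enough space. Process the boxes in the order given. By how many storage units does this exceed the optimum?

First-Fit: [29,14,9,8,16] [54,29] [62] → 3 storage units.
Total size 221 ft³; any packing needs at least ⌈221/100⌉ = 3 storage units.
So 3 is already optimal.

0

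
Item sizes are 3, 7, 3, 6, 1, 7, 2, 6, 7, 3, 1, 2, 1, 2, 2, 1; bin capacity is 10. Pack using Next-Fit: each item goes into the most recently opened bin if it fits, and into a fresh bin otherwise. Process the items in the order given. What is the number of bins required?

3 → bin 1 (remaining 7)
7 → bin 1 (remaining 0)
3 → bin 2 (remaining 7)
6 → bin 2 (remaining 1)
1 → bin 2 (remaining 0)
7 → bin 3 (remaining 3)
2 → bin 3 (remaining 1)
6 → bin 4 (remaining 4)
7 → bin 5 (remaining 3)
3 → bin 5 (remaining 0)
1 → bin 6 (remaining 9)
2 → bin 6 (remaining 7)
1 → bin 6 (remaining 6)
2 → bin 6 (remaining 4)
2 → bin 6 (remaining 2)
1 → bin 6 (remaining 1)

6 bins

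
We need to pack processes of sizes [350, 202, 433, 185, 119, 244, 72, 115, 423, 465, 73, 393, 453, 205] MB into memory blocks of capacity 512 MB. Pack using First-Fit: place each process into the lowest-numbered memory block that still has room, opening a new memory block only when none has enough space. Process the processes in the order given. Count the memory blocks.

memory block 1: place 350 MB, 162 MB left
memory block 2: place 202 MB, 310 MB left
memory block 3: place 433 MB, 79 MB left
memory block 2: place 185 MB, 125 MB left
memory block 1: place 119 MB, 43 MB left
memory block 4: place 244 MB, 268 MB left
memory block 2: place 72 MB, 53 MB left
memory block 4: place 115 MB, 153 MB left
memory block 5: place 423 MB, 89 MB left
memory block 6: place 465 MB, 47 MB left
memory block 3: place 73 MB, 6 MB left
memory block 7: place 393 MB, 119 MB left
memory block 8: place 453 MB, 59 MB left
memory block 9: place 205 MB, 307 MB left
Final memory blocks: [350,119] [202,185,72] [433,73] [244,115] [423] [465] [393] [453] [205].

9 memory blocks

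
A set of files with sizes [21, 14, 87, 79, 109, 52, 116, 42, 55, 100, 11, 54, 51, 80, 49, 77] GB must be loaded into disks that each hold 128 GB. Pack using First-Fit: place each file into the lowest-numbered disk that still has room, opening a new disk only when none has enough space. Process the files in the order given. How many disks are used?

disk 1: place 21 GB, 107 GB left
disk 1: place 14 GB, 93 GB left
disk 1: place 87 GB, 6 GB left
disk 2: place 79 GB, 49 GB left
disk 3: place 109 GB, 19 GB left
disk 4: place 52 GB, 76 GB left
disk 5: place 116 GB, 12 GB left
disk 2: place 42 GB, 7 GB left
disk 4: place 55 GB, 21 GB left
disk 6: place 100 GB, 28 GB left
disk 3: place 11 GB, 8 GB left
disk 7: place 54 GB, 74 GB left
disk 7: place 51 GB, 23 GB left
disk 8: place 80 GB, 48 GB left
disk 9: place 49 GB, 79 GB left
disk 9: place 77 GB, 2 GB left
Final disks: [21,14,87] [79,42] [109,11] [52,55] [116] [100] [54,51] [80] [49,77].

9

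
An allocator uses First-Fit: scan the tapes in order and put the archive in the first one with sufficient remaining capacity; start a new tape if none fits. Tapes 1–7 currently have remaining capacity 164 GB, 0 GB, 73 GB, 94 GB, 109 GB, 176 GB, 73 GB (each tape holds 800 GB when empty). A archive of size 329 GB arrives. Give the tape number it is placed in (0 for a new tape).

0

No tape has ≥ 329 GB free, so a new tape is opened.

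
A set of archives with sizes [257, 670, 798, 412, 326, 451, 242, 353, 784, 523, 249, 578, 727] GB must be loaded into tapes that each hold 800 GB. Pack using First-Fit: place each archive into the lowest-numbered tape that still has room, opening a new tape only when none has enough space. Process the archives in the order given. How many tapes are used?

tape 1: place 257 GB, 543 GB left
tape 2: place 670 GB, 130 GB left
tape 3: place 798 GB, 2 GB left
tape 1: place 412 GB, 131 GB left
tape 4: place 326 GB, 474 GB left
tape 4: place 451 GB, 23 GB left
tape 5: place 242 GB, 558 GB left
tape 5: place 353 GB, 205 GB left
tape 6: place 784 GB, 16 GB left
tape 7: place 523 GB, 277 GB left
tape 7: place 249 GB, 28 GB left
tape 8: place 578 GB, 222 GB left
tape 9: place 727 GB, 73 GB left

9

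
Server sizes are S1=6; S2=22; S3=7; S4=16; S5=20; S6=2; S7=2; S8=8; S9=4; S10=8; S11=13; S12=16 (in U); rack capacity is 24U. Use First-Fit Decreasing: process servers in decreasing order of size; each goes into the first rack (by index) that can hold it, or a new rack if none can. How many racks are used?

Sorted descending: 22, 20, 16, 16, 13, 8, 8, 7, 6, 4, 2, 2.
22U → rack 1 (remaining 2U)
20U → rack 2 (remaining 4U)
16U → rack 3 (remaining 8U)
16U → rack 4 (remaining 8U)
13U → rack 5 (remaining 11U)
8U → rack 3 (remaining 0U)
8U → rack 4 (remaining 0U)
7U → rack 5 (remaining 4U)
6U → rack 6 (remaining 18U)
4U → rack 2 (remaining 0U)
2U → rack 1 (remaining 0U)
2U → rack 5 (remaining 2U)
Final racks: [22,2] [20,4] [16,8] [16,8] [13,7,2] [6].

6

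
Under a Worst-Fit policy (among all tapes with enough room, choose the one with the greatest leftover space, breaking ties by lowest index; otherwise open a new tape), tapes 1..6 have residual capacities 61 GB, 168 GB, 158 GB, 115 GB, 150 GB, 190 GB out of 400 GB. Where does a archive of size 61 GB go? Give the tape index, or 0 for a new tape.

6

Tapes with room: tape 1 (61 GB), tape 2 (168 GB), tape 3 (158 GB), tape 4 (115 GB), tape 5 (150 GB), tape 6 (190 GB).
Most room is tape 6 with 190 GB free.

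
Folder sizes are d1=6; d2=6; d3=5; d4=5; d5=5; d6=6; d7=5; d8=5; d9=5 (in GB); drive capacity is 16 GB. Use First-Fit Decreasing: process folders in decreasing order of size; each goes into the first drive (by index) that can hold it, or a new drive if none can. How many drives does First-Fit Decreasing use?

Sorted descending: 6, 6, 6, 5, 5, 5, 5, 5, 5.
drive 1: place 6 GB, 10 GB left
drive 1: place 6 GB, 4 GB left
drive 2: place 6 GB, 10 GB left
drive 2: place 5 GB, 5 GB left
drive 2: place 5 GB, 0 GB left
drive 3: place 5 GB, 11 GB left
drive 3: place 5 GB, 6 GB left
drive 3: place 5 GB, 1 GB left
drive 4: place 5 GB, 11 GB left
Final drives: [6,6] [6,5,5] [5,5,5] [5].

4 drives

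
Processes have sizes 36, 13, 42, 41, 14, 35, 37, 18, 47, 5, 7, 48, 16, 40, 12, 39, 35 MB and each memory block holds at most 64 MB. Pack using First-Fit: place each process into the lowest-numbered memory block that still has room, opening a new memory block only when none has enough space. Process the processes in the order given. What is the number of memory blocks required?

memory block 1: place 36 MB, 28 MB left
memory block 1: place 13 MB, 15 MB left
memory block 2: place 42 MB, 22 MB left
memory block 3: place 41 MB, 23 MB left
memory block 1: place 14 MB, 1 MB left
memory block 4: place 35 MB, 29 MB left
memory block 5: place 37 MB, 27 MB left
memory block 2: place 18 MB, 4 MB left
memory block 6: place 47 MB, 17 MB left
memory block 3: place 5 MB, 18 MB left
memory block 3: place 7 MB, 11 MB left
memory block 7: place 48 MB, 16 MB left
memory block 4: place 16 MB, 13 MB left
memory block 8: place 40 MB, 24 MB left
memory block 4: place 12 MB, 1 MB left
memory block 9: place 39 MB, 25 MB left
memory block 10: place 35 MB, 29 MB left

10 memory blocks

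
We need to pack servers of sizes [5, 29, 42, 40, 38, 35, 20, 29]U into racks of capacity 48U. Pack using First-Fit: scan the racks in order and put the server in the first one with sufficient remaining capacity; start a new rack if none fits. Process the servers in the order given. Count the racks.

rack 1: place 5U, 43U left
rack 1: place 29U, 14U left
rack 2: place 42U, 6U left
rack 3: place 40U, 8U left
rack 4: place 38U, 10U left
rack 5: place 35U, 13U left
rack 6: place 20U, 28U left
rack 7: place 29U, 19U left
Final racks: [5,29] [42] [40] [38] [35] [20] [29].

7 racks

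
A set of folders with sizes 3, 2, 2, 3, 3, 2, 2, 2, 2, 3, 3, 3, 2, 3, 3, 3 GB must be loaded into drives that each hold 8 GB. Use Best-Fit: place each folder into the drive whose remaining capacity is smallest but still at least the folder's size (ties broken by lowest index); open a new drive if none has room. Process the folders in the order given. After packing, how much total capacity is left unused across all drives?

7

3 GB → drive 1 (remaining 5 GB)
2 GB → drive 1 (remaining 3 GB)
2 GB → drive 1 (remaining 1 GB)
3 GB → drive 2 (remaining 5 GB)
3 GB → drive 2 (remaining 2 GB)
2 GB → drive 2 (remaining 0 GB)
2 GB → drive 3 (remaining 6 GB)
2 GB → drive 3 (remaining 4 GB)
2 GB → drive 3 (remaining 2 GB)
3 GB → drive 4 (remaining 5 GB)
3 GB → drive 4 (remaining 2 GB)
3 GB → drive 5 (remaining 5 GB)
2 GB → drive 3 (remaining 0 GB)
3 GB → drive 5 (remaining 2 GB)
3 GB → drive 6 (remaining 5 GB)
3 GB → drive 6 (remaining 2 GB)
6 drives × 8 GB = 48 GB; used 41 GB; unused 7 GB.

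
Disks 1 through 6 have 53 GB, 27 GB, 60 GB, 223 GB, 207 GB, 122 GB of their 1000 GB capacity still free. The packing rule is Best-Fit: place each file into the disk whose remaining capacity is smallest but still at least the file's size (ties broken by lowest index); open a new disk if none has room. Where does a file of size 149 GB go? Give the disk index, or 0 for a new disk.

5

Disks with room: disk 4 (223 GB), disk 5 (207 GB).
Tightest fit is disk 5 with 207 GB free.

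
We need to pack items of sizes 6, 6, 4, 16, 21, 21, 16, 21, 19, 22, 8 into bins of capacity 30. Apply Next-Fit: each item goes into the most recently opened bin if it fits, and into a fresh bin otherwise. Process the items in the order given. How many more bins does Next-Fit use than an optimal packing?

Next-Fit: [6,6,4] [16] [21] [21] [16] [21] [19] [22,8] → 8 bins.
7 items exceed 15 (half the capacity), and no two of those can share a bin, so at least 7 bins are needed.
An optimal packing achieves that bound: [22,8] [21,6] [21,6] [21,4] [19] [16] [16] → 7 bins.
Excess: 8 − 7 = 1.

1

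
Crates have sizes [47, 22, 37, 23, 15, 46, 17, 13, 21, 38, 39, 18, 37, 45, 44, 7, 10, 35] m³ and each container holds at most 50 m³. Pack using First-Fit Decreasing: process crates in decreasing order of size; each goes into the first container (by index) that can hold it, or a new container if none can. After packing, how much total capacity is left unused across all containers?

Sorted descending: 47, 46, 45, 44, 39, 38, 37, 37, 35, 23, 22, 21, 18, 17, 15, 13, 10, 7.
47 m³ → container 1 (remaining 3 m³)
46 m³ → container 2 (remaining 4 m³)
45 m³ → container 3 (remaining 5 m³)
44 m³ → container 4 (remaining 6 m³)
39 m³ → container 5 (remaining 11 m³)
38 m³ → container 6 (remaining 12 m³)
37 m³ → container 7 (remaining 13 m³)
37 m³ → container 8 (remaining 13 m³)
35 m³ → container 9 (remaining 15 m³)
23 m³ → container 10 (remaining 27 m³)
22 m³ → container 10 (remaining 5 m³)
21 m³ → container 11 (remaining 29 m³)
18 m³ → container 11 (remaining 11 m³)
17 m³ → container 12 (remaining 33 m³)
15 m³ → container 9 (remaining 0 m³)
13 m³ → container 7 (remaining 0 m³)
10 m³ → container 5 (remaining 1 m³)
7 m³ → container 6 (remaining 5 m³)
12 containers × 50 m³ = 600 m³; used 514 m³; unused 86 m³.

86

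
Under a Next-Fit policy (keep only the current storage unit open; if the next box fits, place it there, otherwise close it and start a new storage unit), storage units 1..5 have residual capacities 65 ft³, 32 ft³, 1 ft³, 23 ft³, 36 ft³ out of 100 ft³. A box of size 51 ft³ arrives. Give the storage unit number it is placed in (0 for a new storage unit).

Next-Fit only looks at storage unit 5, which has 36 ft³ free.
51 ft³ does not fit, so a new storage unit is opened.

0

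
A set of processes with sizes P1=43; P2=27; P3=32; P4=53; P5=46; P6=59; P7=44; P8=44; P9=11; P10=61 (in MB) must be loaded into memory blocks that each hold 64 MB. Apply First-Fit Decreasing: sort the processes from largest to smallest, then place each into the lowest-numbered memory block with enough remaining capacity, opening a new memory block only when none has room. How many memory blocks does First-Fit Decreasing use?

8

Sorted descending: 61, 59, 53, 46, 44, 44, 43, 32, 27, 11.
memory block 1: place 61 MB, 3 MB left
memory block 2: place 59 MB, 5 MB left
memory block 3: place 53 MB, 11 MB left
memory block 4: place 46 MB, 18 MB left
memory block 5: place 44 MB, 20 MB left
memory block 6: place 44 MB, 20 MB left
memory block 7: place 43 MB, 21 MB left
memory block 8: place 32 MB, 32 MB left
memory block 8: place 27 MB, 5 MB left
memory block 3: place 11 MB, 0 MB left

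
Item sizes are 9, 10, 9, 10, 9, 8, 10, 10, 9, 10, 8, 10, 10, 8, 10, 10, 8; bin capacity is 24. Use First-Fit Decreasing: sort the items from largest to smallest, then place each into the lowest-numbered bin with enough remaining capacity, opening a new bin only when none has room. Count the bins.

8

Sorted descending: 10, 10, 10, 10, 10, 10, 10, 10, 10, 9, 9, 9, 9, 8, 8, 8, 8.
bin 1: place 10, 14 left
bin 1: place 10, 4 left
bin 2: place 10, 14 left
bin 2: place 10, 4 left
bin 3: place 10, 14 left
bin 3: place 10, 4 left
bin 4: place 10, 14 left
bin 4: place 10, 4 left
bin 5: place 10, 14 left
bin 5: place 9, 5 left
bin 6: place 9, 15 left
bin 6: place 9, 6 left
bin 7: place 9, 15 left
bin 7: place 8, 7 left
bin 8: place 8, 16 left
bin 8: place 8, 8 left
bin 8: place 8, 0 left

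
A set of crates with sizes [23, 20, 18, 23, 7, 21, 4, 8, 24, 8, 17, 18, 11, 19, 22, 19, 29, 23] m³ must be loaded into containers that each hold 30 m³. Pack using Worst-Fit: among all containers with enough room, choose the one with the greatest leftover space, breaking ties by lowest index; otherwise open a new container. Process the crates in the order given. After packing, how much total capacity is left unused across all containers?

23 m³ → container 1 (remaining 7 m³)
20 m³ → container 2 (remaining 10 m³)
18 m³ → container 3 (remaining 12 m³)
23 m³ → container 4 (remaining 7 m³)
7 m³ → container 3 (remaining 5 m³)
21 m³ → container 5 (remaining 9 m³)
4 m³ → container 2 (remaining 6 m³)
8 m³ → container 5 (remaining 1 m³)
24 m³ → container 6 (remaining 6 m³)
8 m³ → container 7 (remaining 22 m³)
17 m³ → container 7 (remaining 5 m³)
18 m³ → container 8 (remaining 12 m³)
11 m³ → container 8 (remaining 1 m³)
19 m³ → container 9 (remaining 11 m³)
22 m³ → container 10 (remaining 8 m³)
19 m³ → container 11 (remaining 11 m³)
29 m³ → container 12 (remaining 1 m³)
23 m³ → container 13 (remaining 7 m³)
13 containers × 30 m³ = 390 m³; used 314 m³; unused 76 m³.

76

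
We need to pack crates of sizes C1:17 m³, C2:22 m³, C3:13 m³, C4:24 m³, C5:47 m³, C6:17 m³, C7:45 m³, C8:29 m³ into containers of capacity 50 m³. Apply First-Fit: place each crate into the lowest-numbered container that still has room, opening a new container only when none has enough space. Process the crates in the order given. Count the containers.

5 containers

Put C1 (17 m³) in container 1; 33 m³ remain.
Put C2 (22 m³) in container 1; 11 m³ remain.
Put C3 (13 m³) in container 2; 37 m³ remain.
Put C4 (24 m³) in container 2; 13 m³ remain.
Put C5 (47 m³) in container 3; 3 m³ remain.
Put C6 (17 m³) in container 4; 33 m³ remain.
Put C7 (45 m³) in container 5; 5 m³ remain.
Put C8 (29 m³) in container 4; 4 m³ remain.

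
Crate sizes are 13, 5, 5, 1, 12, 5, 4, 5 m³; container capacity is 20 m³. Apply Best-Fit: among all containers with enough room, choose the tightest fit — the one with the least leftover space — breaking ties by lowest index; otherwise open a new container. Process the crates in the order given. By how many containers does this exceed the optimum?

0

Best-Fit: [13,5,1] [5,12] [5,4,5] → 3 containers.
Total size 50 m³; any packing needs at least ⌈50/20⌉ = 3 containers.
So 3 is already optimal.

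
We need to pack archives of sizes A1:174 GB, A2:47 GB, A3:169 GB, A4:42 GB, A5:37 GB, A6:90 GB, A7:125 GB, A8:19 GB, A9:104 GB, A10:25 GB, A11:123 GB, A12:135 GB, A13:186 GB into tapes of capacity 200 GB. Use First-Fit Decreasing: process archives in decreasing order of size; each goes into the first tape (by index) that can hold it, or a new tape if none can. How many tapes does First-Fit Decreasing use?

Sorted descending: 186, 174, 169, 135, 125, 123, 104, 90, 47, 42, 37, 25, 19.
Put 186 GB in tape 1; 14 GB remain.
Put 174 GB in tape 2; 26 GB remain.
Put 169 GB in tape 3; 31 GB remain.
Put 135 GB in tape 4; 65 GB remain.
Put 125 GB in tape 5; 75 GB remain.
Put 123 GB in tape 6; 77 GB remain.
Put 104 GB in tape 7; 96 GB remain.
Put 90 GB in tape 7; 6 GB remain.
Put 47 GB in tape 4; 18 GB remain.
Put 42 GB in tape 5; 33 GB remain.
Put 37 GB in tape 6; 40 GB remain.
Put 25 GB in tape 2; 1 GB remain.
Put 19 GB in tape 3; 12 GB remain.

7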